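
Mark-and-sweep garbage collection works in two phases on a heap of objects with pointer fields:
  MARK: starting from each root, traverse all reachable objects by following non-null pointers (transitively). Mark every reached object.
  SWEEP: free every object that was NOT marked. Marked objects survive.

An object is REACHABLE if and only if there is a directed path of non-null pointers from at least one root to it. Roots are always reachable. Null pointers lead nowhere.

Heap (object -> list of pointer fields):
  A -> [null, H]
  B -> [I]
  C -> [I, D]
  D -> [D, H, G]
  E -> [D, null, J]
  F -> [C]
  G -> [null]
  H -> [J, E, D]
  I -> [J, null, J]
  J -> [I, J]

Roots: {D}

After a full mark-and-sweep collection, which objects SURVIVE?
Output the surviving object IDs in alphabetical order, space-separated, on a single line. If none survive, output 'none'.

Answer: D E G H I J

Derivation:
Roots: D
Mark D: refs=D H G, marked=D
Mark H: refs=J E D, marked=D H
Mark G: refs=null, marked=D G H
Mark J: refs=I J, marked=D G H J
Mark E: refs=D null J, marked=D E G H J
Mark I: refs=J null J, marked=D E G H I J
Unmarked (collected): A B C F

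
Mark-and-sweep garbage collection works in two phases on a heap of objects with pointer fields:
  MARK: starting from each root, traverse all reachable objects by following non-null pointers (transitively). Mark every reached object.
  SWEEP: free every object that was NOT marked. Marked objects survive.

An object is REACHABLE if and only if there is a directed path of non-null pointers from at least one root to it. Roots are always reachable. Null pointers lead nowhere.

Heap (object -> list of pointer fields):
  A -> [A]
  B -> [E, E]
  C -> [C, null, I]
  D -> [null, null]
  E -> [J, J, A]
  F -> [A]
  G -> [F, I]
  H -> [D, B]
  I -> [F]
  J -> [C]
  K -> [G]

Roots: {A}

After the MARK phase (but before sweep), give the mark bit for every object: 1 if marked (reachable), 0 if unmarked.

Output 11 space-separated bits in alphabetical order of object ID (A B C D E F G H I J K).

Answer: 1 0 0 0 0 0 0 0 0 0 0

Derivation:
Roots: A
Mark A: refs=A, marked=A
Unmarked (collected): B C D E F G H I J K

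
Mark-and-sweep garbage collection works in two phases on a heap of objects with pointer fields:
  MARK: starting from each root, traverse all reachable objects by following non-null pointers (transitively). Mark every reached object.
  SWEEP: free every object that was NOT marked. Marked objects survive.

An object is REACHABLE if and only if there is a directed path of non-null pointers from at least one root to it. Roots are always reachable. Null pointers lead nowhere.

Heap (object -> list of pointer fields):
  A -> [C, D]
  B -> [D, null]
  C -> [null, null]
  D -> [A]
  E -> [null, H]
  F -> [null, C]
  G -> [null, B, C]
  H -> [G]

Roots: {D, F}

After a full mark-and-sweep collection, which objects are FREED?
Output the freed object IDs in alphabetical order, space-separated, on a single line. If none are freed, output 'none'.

Roots: D F
Mark D: refs=A, marked=D
Mark F: refs=null C, marked=D F
Mark A: refs=C D, marked=A D F
Mark C: refs=null null, marked=A C D F
Unmarked (collected): B E G H

Answer: B E G H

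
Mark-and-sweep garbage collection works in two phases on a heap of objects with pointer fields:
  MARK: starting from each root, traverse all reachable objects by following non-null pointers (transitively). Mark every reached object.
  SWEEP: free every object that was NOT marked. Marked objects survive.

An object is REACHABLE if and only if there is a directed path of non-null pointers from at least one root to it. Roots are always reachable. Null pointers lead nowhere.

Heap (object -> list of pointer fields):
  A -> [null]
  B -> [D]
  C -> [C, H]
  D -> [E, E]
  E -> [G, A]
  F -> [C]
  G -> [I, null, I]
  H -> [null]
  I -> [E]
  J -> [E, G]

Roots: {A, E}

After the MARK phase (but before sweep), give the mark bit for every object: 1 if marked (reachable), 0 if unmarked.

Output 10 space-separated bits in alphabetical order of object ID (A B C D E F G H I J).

Answer: 1 0 0 0 1 0 1 0 1 0

Derivation:
Roots: A E
Mark A: refs=null, marked=A
Mark E: refs=G A, marked=A E
Mark G: refs=I null I, marked=A E G
Mark I: refs=E, marked=A E G I
Unmarked (collected): B C D F H J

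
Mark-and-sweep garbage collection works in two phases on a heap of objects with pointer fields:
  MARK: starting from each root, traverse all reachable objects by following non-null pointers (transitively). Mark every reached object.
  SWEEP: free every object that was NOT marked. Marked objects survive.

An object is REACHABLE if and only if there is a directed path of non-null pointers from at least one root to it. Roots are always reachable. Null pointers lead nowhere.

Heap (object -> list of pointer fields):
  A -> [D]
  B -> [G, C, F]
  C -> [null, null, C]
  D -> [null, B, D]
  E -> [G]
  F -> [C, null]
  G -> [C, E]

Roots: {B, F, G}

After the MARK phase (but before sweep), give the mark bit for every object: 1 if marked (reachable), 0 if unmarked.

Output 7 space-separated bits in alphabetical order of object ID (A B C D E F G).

Answer: 0 1 1 0 1 1 1

Derivation:
Roots: B F G
Mark B: refs=G C F, marked=B
Mark F: refs=C null, marked=B F
Mark G: refs=C E, marked=B F G
Mark C: refs=null null C, marked=B C F G
Mark E: refs=G, marked=B C E F G
Unmarked (collected): A D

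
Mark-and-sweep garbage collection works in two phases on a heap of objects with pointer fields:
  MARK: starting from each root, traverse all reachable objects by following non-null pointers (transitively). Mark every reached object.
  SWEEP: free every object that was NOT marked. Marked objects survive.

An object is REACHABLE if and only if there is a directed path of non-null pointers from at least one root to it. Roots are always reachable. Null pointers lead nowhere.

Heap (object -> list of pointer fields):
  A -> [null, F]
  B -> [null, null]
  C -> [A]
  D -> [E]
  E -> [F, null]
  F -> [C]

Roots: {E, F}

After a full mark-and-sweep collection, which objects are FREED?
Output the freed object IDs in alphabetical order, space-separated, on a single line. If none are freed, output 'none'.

Answer: B D

Derivation:
Roots: E F
Mark E: refs=F null, marked=E
Mark F: refs=C, marked=E F
Mark C: refs=A, marked=C E F
Mark A: refs=null F, marked=A C E F
Unmarked (collected): B D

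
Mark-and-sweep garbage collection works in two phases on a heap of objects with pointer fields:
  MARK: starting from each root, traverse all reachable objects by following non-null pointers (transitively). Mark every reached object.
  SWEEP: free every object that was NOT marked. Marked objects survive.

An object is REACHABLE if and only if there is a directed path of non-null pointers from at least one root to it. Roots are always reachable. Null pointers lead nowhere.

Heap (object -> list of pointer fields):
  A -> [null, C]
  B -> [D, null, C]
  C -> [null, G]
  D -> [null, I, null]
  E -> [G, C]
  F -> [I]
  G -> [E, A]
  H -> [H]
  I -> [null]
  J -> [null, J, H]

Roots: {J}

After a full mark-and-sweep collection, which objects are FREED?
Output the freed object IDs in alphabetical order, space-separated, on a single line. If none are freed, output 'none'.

Roots: J
Mark J: refs=null J H, marked=J
Mark H: refs=H, marked=H J
Unmarked (collected): A B C D E F G I

Answer: A B C D E F G I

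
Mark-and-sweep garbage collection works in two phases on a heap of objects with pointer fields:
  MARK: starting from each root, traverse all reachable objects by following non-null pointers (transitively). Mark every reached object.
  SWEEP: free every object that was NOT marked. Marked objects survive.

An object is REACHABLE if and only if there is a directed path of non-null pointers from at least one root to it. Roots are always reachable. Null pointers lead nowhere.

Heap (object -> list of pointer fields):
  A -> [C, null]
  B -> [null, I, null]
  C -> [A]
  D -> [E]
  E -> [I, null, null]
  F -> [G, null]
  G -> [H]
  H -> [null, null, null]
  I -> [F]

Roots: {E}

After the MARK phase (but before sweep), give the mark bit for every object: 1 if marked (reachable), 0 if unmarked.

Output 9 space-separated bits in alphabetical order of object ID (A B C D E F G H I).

Answer: 0 0 0 0 1 1 1 1 1

Derivation:
Roots: E
Mark E: refs=I null null, marked=E
Mark I: refs=F, marked=E I
Mark F: refs=G null, marked=E F I
Mark G: refs=H, marked=E F G I
Mark H: refs=null null null, marked=E F G H I
Unmarked (collected): A B C D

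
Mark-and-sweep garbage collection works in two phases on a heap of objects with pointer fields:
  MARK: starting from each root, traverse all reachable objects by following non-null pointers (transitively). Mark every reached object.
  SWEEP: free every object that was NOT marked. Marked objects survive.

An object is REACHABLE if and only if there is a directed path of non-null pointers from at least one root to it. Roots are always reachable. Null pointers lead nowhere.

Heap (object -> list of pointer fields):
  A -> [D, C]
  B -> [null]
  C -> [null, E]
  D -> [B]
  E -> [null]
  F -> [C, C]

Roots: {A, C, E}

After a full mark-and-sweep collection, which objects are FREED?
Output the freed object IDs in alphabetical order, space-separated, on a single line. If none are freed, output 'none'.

Answer: F

Derivation:
Roots: A C E
Mark A: refs=D C, marked=A
Mark C: refs=null E, marked=A C
Mark E: refs=null, marked=A C E
Mark D: refs=B, marked=A C D E
Mark B: refs=null, marked=A B C D E
Unmarked (collected): F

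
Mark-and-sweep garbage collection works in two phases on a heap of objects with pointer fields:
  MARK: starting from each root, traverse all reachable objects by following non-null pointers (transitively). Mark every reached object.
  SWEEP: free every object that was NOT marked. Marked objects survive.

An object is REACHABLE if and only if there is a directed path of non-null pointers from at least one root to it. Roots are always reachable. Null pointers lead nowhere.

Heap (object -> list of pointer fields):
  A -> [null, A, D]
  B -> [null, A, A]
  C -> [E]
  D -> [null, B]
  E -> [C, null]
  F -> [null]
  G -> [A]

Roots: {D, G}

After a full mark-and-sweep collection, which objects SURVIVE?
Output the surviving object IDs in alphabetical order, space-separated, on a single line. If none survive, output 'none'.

Roots: D G
Mark D: refs=null B, marked=D
Mark G: refs=A, marked=D G
Mark B: refs=null A A, marked=B D G
Mark A: refs=null A D, marked=A B D G
Unmarked (collected): C E F

Answer: A B D G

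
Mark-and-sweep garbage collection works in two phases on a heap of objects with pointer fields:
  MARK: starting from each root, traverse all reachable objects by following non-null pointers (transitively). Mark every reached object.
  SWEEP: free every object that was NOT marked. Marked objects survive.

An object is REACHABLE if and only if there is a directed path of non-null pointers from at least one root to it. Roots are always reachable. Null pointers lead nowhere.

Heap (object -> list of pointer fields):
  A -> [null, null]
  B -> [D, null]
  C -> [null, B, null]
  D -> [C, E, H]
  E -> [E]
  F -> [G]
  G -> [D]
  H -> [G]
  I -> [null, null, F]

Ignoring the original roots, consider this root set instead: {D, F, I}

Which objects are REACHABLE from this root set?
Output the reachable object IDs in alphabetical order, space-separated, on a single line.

Answer: B C D E F G H I

Derivation:
Roots: D F I
Mark D: refs=C E H, marked=D
Mark F: refs=G, marked=D F
Mark I: refs=null null F, marked=D F I
Mark C: refs=null B null, marked=C D F I
Mark E: refs=E, marked=C D E F I
Mark H: refs=G, marked=C D E F H I
Mark G: refs=D, marked=C D E F G H I
Mark B: refs=D null, marked=B C D E F G H I
Unmarked (collected): A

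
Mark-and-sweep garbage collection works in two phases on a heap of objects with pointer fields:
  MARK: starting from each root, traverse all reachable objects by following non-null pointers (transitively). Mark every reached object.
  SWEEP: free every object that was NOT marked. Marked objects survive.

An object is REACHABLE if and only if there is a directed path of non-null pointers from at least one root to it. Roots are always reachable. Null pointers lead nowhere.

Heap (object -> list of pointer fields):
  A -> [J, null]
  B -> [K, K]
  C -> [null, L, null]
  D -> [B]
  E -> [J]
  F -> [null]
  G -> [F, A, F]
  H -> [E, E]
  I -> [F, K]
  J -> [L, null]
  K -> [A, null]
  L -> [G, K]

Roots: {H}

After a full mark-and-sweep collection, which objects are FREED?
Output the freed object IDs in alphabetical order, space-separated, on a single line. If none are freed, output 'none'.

Roots: H
Mark H: refs=E E, marked=H
Mark E: refs=J, marked=E H
Mark J: refs=L null, marked=E H J
Mark L: refs=G K, marked=E H J L
Mark G: refs=F A F, marked=E G H J L
Mark K: refs=A null, marked=E G H J K L
Mark F: refs=null, marked=E F G H J K L
Mark A: refs=J null, marked=A E F G H J K L
Unmarked (collected): B C D I

Answer: B C D I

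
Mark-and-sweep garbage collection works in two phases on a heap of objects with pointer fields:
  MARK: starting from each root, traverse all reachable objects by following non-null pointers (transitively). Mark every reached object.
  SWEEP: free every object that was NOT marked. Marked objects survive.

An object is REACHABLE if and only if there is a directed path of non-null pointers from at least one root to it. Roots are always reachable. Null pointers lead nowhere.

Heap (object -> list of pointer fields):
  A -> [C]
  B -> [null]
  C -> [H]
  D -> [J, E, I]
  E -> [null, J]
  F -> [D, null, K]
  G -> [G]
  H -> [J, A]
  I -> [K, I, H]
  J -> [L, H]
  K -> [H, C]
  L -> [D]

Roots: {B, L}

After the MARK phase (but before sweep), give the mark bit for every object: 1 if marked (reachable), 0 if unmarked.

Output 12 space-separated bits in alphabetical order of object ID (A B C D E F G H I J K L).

Roots: B L
Mark B: refs=null, marked=B
Mark L: refs=D, marked=B L
Mark D: refs=J E I, marked=B D L
Mark J: refs=L H, marked=B D J L
Mark E: refs=null J, marked=B D E J L
Mark I: refs=K I H, marked=B D E I J L
Mark H: refs=J A, marked=B D E H I J L
Mark K: refs=H C, marked=B D E H I J K L
Mark A: refs=C, marked=A B D E H I J K L
Mark C: refs=H, marked=A B C D E H I J K L
Unmarked (collected): F G

Answer: 1 1 1 1 1 0 0 1 1 1 1 1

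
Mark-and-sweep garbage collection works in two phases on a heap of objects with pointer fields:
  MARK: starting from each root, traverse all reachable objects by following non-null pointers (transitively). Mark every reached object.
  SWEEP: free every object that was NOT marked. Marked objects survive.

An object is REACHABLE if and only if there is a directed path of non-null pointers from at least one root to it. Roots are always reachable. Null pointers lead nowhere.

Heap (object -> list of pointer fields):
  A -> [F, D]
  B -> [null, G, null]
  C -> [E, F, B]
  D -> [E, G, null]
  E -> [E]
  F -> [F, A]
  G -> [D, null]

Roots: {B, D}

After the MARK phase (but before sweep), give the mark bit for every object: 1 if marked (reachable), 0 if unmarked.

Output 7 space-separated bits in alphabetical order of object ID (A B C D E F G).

Roots: B D
Mark B: refs=null G null, marked=B
Mark D: refs=E G null, marked=B D
Mark G: refs=D null, marked=B D G
Mark E: refs=E, marked=B D E G
Unmarked (collected): A C F

Answer: 0 1 0 1 1 0 1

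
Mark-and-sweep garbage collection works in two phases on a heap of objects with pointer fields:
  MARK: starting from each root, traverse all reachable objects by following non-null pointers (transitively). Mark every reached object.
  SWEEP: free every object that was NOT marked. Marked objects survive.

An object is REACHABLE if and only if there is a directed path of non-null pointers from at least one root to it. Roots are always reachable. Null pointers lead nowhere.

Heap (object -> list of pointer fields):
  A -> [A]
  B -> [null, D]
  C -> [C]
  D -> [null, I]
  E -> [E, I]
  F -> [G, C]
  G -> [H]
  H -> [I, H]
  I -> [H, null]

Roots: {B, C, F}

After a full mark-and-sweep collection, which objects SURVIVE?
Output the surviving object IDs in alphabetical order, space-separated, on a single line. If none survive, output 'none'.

Roots: B C F
Mark B: refs=null D, marked=B
Mark C: refs=C, marked=B C
Mark F: refs=G C, marked=B C F
Mark D: refs=null I, marked=B C D F
Mark G: refs=H, marked=B C D F G
Mark I: refs=H null, marked=B C D F G I
Mark H: refs=I H, marked=B C D F G H I
Unmarked (collected): A E

Answer: B C D F G H I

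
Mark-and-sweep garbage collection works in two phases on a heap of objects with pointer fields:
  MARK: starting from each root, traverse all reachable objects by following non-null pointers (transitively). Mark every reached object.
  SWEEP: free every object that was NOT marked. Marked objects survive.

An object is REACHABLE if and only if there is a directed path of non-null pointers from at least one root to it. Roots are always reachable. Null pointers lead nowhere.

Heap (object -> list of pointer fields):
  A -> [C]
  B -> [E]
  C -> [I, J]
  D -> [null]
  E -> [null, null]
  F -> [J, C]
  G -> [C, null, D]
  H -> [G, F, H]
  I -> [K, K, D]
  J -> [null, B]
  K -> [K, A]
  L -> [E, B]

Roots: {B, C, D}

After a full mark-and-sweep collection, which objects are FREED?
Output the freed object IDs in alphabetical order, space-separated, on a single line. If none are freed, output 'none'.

Roots: B C D
Mark B: refs=E, marked=B
Mark C: refs=I J, marked=B C
Mark D: refs=null, marked=B C D
Mark E: refs=null null, marked=B C D E
Mark I: refs=K K D, marked=B C D E I
Mark J: refs=null B, marked=B C D E I J
Mark K: refs=K A, marked=B C D E I J K
Mark A: refs=C, marked=A B C D E I J K
Unmarked (collected): F G H L

Answer: F G H L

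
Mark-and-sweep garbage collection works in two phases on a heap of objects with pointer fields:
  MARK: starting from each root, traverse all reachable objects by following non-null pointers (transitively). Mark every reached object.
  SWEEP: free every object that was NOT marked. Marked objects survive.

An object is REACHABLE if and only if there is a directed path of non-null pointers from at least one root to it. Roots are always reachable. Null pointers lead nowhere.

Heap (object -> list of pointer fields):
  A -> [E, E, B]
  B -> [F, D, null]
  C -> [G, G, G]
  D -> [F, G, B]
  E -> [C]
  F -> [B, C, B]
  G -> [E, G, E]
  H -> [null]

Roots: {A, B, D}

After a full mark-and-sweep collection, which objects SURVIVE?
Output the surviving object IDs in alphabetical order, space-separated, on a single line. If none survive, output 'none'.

Roots: A B D
Mark A: refs=E E B, marked=A
Mark B: refs=F D null, marked=A B
Mark D: refs=F G B, marked=A B D
Mark E: refs=C, marked=A B D E
Mark F: refs=B C B, marked=A B D E F
Mark G: refs=E G E, marked=A B D E F G
Mark C: refs=G G G, marked=A B C D E F G
Unmarked (collected): H

Answer: A B C D E F G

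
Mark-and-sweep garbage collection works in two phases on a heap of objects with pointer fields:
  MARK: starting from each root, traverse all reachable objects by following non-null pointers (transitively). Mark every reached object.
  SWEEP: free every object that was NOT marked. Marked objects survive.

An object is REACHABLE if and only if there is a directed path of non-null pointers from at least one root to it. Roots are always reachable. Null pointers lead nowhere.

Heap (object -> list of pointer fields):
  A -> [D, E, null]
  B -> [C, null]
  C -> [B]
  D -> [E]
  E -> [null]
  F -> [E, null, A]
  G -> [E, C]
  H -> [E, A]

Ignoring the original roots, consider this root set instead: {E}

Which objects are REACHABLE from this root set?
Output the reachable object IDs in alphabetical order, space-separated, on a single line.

Answer: E

Derivation:
Roots: E
Mark E: refs=null, marked=E
Unmarked (collected): A B C D F G H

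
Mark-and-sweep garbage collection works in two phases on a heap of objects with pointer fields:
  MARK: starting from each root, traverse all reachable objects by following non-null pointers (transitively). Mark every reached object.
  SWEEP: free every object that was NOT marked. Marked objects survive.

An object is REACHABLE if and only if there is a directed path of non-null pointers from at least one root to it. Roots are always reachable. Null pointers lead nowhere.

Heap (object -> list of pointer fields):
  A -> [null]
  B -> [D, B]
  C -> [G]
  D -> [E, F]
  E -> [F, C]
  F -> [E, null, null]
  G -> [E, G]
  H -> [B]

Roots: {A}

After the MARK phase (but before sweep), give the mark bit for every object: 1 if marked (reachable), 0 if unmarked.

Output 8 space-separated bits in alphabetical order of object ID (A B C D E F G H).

Answer: 1 0 0 0 0 0 0 0

Derivation:
Roots: A
Mark A: refs=null, marked=A
Unmarked (collected): B C D E F G H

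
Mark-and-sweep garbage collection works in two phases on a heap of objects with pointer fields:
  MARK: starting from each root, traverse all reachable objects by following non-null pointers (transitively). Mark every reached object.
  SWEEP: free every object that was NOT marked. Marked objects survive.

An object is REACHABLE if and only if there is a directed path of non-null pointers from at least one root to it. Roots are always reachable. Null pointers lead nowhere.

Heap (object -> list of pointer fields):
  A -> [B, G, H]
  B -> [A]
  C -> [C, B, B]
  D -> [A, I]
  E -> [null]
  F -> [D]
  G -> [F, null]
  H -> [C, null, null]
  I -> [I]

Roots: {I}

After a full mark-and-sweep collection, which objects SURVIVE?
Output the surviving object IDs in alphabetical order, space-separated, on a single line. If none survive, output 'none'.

Roots: I
Mark I: refs=I, marked=I
Unmarked (collected): A B C D E F G H

Answer: I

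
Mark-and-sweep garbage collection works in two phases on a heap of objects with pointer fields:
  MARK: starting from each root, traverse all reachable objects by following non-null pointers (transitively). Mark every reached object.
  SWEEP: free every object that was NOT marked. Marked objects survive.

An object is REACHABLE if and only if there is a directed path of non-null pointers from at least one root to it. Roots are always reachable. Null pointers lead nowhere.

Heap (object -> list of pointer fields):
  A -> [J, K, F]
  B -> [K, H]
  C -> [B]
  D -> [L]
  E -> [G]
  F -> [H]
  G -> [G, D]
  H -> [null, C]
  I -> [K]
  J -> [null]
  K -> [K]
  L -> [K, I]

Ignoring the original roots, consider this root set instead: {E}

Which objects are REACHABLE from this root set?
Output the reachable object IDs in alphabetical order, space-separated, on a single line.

Roots: E
Mark E: refs=G, marked=E
Mark G: refs=G D, marked=E G
Mark D: refs=L, marked=D E G
Mark L: refs=K I, marked=D E G L
Mark K: refs=K, marked=D E G K L
Mark I: refs=K, marked=D E G I K L
Unmarked (collected): A B C F H J

Answer: D E G I K L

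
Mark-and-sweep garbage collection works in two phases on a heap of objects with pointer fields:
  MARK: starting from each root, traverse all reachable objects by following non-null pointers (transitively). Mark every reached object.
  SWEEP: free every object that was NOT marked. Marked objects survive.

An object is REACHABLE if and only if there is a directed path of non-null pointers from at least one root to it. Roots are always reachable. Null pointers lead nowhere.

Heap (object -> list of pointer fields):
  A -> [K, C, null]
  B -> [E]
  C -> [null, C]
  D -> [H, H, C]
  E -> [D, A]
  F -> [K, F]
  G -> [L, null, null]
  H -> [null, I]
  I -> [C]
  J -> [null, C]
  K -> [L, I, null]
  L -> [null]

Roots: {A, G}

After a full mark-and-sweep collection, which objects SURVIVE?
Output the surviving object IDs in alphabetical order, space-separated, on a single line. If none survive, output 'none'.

Roots: A G
Mark A: refs=K C null, marked=A
Mark G: refs=L null null, marked=A G
Mark K: refs=L I null, marked=A G K
Mark C: refs=null C, marked=A C G K
Mark L: refs=null, marked=A C G K L
Mark I: refs=C, marked=A C G I K L
Unmarked (collected): B D E F H J

Answer: A C G I K L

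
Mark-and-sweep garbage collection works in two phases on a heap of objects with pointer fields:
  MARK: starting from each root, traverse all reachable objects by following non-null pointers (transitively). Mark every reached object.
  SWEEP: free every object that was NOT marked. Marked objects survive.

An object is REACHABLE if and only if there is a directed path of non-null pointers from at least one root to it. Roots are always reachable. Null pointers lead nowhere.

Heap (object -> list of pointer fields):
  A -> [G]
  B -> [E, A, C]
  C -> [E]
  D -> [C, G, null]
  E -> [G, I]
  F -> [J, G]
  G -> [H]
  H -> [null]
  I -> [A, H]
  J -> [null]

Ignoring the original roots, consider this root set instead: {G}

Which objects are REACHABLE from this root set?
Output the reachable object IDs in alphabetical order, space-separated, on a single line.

Answer: G H

Derivation:
Roots: G
Mark G: refs=H, marked=G
Mark H: refs=null, marked=G H
Unmarked (collected): A B C D E F I J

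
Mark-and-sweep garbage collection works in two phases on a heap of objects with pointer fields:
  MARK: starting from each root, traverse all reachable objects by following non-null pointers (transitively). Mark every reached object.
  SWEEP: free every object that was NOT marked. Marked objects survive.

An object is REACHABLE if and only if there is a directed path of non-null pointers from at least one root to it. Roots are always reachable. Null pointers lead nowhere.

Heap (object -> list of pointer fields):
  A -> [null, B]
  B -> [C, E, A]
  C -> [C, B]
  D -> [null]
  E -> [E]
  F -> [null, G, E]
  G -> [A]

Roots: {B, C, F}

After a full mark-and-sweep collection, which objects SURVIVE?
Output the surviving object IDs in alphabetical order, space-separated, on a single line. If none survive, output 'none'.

Roots: B C F
Mark B: refs=C E A, marked=B
Mark C: refs=C B, marked=B C
Mark F: refs=null G E, marked=B C F
Mark E: refs=E, marked=B C E F
Mark A: refs=null B, marked=A B C E F
Mark G: refs=A, marked=A B C E F G
Unmarked (collected): D

Answer: A B C E F G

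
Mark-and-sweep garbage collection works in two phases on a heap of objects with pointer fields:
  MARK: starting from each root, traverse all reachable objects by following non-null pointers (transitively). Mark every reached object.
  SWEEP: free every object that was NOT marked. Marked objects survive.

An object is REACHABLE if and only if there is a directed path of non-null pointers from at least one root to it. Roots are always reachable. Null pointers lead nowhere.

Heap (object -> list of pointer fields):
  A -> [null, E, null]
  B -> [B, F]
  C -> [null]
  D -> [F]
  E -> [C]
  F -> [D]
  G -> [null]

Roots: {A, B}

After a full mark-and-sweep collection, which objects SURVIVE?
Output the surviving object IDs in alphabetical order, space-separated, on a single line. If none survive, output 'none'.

Roots: A B
Mark A: refs=null E null, marked=A
Mark B: refs=B F, marked=A B
Mark E: refs=C, marked=A B E
Mark F: refs=D, marked=A B E F
Mark C: refs=null, marked=A B C E F
Mark D: refs=F, marked=A B C D E F
Unmarked (collected): G

Answer: A B C D E F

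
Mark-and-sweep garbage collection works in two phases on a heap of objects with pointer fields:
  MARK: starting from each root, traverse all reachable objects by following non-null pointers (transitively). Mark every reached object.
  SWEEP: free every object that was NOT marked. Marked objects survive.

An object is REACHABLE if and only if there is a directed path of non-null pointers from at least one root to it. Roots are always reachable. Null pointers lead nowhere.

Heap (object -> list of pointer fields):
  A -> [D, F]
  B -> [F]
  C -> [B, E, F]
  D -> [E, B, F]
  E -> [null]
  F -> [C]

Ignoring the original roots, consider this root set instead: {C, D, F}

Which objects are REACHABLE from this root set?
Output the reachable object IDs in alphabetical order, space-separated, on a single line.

Answer: B C D E F

Derivation:
Roots: C D F
Mark C: refs=B E F, marked=C
Mark D: refs=E B F, marked=C D
Mark F: refs=C, marked=C D F
Mark B: refs=F, marked=B C D F
Mark E: refs=null, marked=B C D E F
Unmarked (collected): A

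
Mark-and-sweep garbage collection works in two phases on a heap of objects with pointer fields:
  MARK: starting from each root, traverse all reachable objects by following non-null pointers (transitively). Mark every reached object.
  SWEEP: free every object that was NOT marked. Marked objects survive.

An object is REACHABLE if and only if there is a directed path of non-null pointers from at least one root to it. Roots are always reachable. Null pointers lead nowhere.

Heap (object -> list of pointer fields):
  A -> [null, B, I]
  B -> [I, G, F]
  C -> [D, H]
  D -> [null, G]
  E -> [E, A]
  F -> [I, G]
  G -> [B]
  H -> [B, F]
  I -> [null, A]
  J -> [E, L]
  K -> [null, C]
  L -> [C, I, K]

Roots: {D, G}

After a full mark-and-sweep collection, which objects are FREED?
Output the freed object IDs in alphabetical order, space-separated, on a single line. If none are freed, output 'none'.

Answer: C E H J K L

Derivation:
Roots: D G
Mark D: refs=null G, marked=D
Mark G: refs=B, marked=D G
Mark B: refs=I G F, marked=B D G
Mark I: refs=null A, marked=B D G I
Mark F: refs=I G, marked=B D F G I
Mark A: refs=null B I, marked=A B D F G I
Unmarked (collected): C E H J K L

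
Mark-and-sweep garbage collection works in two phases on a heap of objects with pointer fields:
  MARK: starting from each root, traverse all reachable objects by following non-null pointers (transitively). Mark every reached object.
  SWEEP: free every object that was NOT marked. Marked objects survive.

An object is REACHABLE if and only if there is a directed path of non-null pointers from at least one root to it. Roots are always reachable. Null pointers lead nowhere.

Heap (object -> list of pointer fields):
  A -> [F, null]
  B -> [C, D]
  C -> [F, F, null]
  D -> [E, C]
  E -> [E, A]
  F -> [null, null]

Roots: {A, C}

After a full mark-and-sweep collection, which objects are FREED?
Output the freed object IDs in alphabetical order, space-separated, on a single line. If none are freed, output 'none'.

Roots: A C
Mark A: refs=F null, marked=A
Mark C: refs=F F null, marked=A C
Mark F: refs=null null, marked=A C F
Unmarked (collected): B D E

Answer: B D E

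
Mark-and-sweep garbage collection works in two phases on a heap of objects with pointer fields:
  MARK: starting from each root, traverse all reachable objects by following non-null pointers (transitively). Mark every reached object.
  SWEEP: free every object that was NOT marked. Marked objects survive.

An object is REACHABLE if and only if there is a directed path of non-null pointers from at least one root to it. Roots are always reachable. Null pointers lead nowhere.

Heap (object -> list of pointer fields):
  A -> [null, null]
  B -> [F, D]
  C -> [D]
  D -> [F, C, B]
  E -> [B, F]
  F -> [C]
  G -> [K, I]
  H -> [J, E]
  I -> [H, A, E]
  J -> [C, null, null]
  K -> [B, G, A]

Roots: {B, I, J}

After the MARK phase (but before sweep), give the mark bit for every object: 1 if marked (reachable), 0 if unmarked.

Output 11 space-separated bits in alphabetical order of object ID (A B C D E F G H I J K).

Answer: 1 1 1 1 1 1 0 1 1 1 0

Derivation:
Roots: B I J
Mark B: refs=F D, marked=B
Mark I: refs=H A E, marked=B I
Mark J: refs=C null null, marked=B I J
Mark F: refs=C, marked=B F I J
Mark D: refs=F C B, marked=B D F I J
Mark H: refs=J E, marked=B D F H I J
Mark A: refs=null null, marked=A B D F H I J
Mark E: refs=B F, marked=A B D E F H I J
Mark C: refs=D, marked=A B C D E F H I J
Unmarked (collected): G K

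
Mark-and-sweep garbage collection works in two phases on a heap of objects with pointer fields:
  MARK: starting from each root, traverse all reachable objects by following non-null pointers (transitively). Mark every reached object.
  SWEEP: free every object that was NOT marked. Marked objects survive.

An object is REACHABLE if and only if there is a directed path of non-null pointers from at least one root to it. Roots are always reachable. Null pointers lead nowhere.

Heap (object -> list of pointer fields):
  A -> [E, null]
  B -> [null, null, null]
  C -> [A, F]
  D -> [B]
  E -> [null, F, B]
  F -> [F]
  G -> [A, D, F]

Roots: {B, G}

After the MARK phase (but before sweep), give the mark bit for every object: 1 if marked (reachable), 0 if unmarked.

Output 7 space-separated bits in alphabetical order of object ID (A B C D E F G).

Answer: 1 1 0 1 1 1 1

Derivation:
Roots: B G
Mark B: refs=null null null, marked=B
Mark G: refs=A D F, marked=B G
Mark A: refs=E null, marked=A B G
Mark D: refs=B, marked=A B D G
Mark F: refs=F, marked=A B D F G
Mark E: refs=null F B, marked=A B D E F G
Unmarked (collected): C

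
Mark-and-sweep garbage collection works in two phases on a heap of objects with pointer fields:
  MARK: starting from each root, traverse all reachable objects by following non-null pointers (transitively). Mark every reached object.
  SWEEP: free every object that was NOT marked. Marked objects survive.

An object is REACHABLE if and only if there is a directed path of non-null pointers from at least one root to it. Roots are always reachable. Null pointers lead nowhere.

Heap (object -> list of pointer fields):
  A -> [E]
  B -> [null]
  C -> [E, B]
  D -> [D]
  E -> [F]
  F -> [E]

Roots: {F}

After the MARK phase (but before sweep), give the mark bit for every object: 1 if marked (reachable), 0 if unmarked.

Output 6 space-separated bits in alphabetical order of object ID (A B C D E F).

Answer: 0 0 0 0 1 1

Derivation:
Roots: F
Mark F: refs=E, marked=F
Mark E: refs=F, marked=E F
Unmarked (collected): A B C D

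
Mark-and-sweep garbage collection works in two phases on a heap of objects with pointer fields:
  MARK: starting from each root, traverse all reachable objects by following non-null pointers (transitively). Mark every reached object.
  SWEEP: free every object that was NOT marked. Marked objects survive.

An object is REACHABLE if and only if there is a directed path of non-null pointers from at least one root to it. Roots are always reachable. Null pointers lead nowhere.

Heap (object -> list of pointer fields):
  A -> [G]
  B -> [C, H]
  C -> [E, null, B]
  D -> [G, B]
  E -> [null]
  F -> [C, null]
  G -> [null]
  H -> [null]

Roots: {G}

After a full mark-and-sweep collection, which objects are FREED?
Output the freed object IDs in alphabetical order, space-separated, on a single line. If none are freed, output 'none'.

Answer: A B C D E F H

Derivation:
Roots: G
Mark G: refs=null, marked=G
Unmarked (collected): A B C D E F H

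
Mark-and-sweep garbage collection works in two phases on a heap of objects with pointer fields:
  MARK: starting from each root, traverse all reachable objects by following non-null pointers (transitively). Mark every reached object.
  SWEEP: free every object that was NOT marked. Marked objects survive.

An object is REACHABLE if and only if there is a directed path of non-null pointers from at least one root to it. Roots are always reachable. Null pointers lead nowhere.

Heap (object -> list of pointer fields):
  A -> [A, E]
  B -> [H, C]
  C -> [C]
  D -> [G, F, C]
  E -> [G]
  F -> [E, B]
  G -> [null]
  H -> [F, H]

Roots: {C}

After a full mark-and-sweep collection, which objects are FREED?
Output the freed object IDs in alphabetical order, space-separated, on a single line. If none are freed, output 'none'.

Roots: C
Mark C: refs=C, marked=C
Unmarked (collected): A B D E F G H

Answer: A B D E F G H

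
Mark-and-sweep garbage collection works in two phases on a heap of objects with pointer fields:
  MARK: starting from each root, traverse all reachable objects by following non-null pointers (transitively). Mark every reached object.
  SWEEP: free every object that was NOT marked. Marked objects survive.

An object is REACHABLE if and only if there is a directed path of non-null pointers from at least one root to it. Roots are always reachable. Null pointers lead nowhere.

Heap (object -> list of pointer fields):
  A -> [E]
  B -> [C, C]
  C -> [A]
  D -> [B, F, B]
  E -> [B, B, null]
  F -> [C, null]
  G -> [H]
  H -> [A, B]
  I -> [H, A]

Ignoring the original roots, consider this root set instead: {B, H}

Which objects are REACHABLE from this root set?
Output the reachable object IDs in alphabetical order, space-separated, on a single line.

Answer: A B C E H

Derivation:
Roots: B H
Mark B: refs=C C, marked=B
Mark H: refs=A B, marked=B H
Mark C: refs=A, marked=B C H
Mark A: refs=E, marked=A B C H
Mark E: refs=B B null, marked=A B C E H
Unmarked (collected): D F G I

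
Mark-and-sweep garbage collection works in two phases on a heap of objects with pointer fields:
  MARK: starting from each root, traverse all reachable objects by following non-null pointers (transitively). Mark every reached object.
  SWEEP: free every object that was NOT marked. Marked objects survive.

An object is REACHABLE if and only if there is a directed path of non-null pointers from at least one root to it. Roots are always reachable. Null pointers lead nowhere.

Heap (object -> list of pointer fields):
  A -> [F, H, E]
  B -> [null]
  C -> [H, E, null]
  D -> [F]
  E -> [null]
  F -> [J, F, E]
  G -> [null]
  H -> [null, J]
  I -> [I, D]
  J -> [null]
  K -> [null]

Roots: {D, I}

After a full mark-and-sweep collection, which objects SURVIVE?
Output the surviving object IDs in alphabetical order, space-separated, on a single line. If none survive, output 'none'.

Answer: D E F I J

Derivation:
Roots: D I
Mark D: refs=F, marked=D
Mark I: refs=I D, marked=D I
Mark F: refs=J F E, marked=D F I
Mark J: refs=null, marked=D F I J
Mark E: refs=null, marked=D E F I J
Unmarked (collected): A B C G H K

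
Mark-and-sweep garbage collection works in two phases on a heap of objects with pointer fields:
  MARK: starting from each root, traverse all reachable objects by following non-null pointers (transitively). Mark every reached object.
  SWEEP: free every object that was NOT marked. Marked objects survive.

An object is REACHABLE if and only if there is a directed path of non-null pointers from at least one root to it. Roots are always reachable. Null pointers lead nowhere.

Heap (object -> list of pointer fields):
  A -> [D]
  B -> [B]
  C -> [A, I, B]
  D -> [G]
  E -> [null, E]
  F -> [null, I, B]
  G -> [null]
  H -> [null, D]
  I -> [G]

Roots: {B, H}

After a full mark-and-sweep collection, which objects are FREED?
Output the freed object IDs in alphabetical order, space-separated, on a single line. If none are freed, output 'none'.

Answer: A C E F I

Derivation:
Roots: B H
Mark B: refs=B, marked=B
Mark H: refs=null D, marked=B H
Mark D: refs=G, marked=B D H
Mark G: refs=null, marked=B D G H
Unmarked (collected): A C E F I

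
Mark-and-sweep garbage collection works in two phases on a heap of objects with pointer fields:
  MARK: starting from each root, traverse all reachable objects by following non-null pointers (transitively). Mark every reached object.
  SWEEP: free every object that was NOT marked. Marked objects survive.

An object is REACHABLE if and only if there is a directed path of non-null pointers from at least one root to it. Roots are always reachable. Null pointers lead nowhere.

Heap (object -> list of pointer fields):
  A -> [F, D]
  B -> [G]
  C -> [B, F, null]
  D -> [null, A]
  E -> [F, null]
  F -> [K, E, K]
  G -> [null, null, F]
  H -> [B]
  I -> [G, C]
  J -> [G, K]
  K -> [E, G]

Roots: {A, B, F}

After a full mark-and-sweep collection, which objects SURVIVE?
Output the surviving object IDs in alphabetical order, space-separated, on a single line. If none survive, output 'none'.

Answer: A B D E F G K

Derivation:
Roots: A B F
Mark A: refs=F D, marked=A
Mark B: refs=G, marked=A B
Mark F: refs=K E K, marked=A B F
Mark D: refs=null A, marked=A B D F
Mark G: refs=null null F, marked=A B D F G
Mark K: refs=E G, marked=A B D F G K
Mark E: refs=F null, marked=A B D E F G K
Unmarked (collected): C H I J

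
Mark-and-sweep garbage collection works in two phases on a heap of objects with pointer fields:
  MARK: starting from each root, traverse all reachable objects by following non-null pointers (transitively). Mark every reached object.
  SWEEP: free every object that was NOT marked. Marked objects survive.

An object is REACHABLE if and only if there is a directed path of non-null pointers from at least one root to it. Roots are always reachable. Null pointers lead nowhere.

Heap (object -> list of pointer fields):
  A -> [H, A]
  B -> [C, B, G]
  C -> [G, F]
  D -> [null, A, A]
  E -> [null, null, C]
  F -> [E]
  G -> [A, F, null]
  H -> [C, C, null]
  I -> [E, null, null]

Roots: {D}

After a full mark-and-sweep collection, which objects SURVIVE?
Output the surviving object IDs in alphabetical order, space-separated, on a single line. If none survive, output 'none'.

Roots: D
Mark D: refs=null A A, marked=D
Mark A: refs=H A, marked=A D
Mark H: refs=C C null, marked=A D H
Mark C: refs=G F, marked=A C D H
Mark G: refs=A F null, marked=A C D G H
Mark F: refs=E, marked=A C D F G H
Mark E: refs=null null C, marked=A C D E F G H
Unmarked (collected): B I

Answer: A C D E F G H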